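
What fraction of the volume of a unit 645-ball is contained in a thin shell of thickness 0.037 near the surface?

V(inner)/V(outer) = ((1-0.037)/1)^645 ≈ 2.748e-11, so the shell fraction is 1 - 2.748e-11.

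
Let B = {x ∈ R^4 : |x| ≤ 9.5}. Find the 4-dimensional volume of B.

Volume = π^{4/2}·(9.5)^4/Γ(3) = 130321·π^2/32 ≈ 40194.3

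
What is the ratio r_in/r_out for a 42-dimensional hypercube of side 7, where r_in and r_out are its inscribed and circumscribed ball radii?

For an n-cube of any side s, the inradius is s/2 and the circumradius is s√n/2, so the ratio is 1/√42 ≈ 0.154303.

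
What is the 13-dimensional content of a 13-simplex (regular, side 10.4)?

Volume = 10.4^13 · √(14/2^13) / 13! ≈ 110.541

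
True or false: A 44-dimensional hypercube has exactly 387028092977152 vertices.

False. The 44-cube has 2^44 = 17592186044416 vertices.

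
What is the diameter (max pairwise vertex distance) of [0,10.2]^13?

||(10.2,10.2,...,10.2)|| = √(13)·10.2 ≈ 36.7766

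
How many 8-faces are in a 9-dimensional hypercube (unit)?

f_8(9-cube) = (9 choose 8) · 2^1 = 18.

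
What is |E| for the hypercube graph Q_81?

Each of the 2^81 = 2417851639229258349412352 vertices has degree 81; total edges = 81·2^81/2 = 97922991388784963151200256.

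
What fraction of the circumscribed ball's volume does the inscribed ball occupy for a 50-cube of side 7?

V_in / V_out = (r_in/r_out)^50 = (1/√50)^50 = 50^(-50/2) ≈ 3.35544e-43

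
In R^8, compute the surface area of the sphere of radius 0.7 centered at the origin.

S_8(0.7) = 2·π^(8/2)·(0.7)^7 / Γ(8/2) ≈ 2.67402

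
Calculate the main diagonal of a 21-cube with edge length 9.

||(9,9,...,9)|| = √(21)·9 ≈ 41.2432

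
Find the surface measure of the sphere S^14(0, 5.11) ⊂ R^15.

S = n·V_n(r)/r = 15·V_15(5.11)/5.11 (volume-to-surface relation), giving 4.73602e+10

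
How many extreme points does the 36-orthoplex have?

The vertices are ±e_1, ..., ±e_36, so there are 2·36 = 72.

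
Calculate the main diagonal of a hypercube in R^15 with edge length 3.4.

Diagonal = √15 · 3.4 ≈ 13.1681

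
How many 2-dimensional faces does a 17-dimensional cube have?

Choose 2 of 17 axes to span the face (C(17,2) = 136 ways), then fix each of the remaining 15 coordinates at one of its two extreme values (2^15 = 32768 ways): 136·32768 = 4456448.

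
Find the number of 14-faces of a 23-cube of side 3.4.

An n-cube has C(n,k)·2^(n-k) k-faces. Here C(23,14)·2^9 = 817190·512 = 418401280.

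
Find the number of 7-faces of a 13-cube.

Choose 7 of 13 axes to span the face (C(13,7) = 1716 ways), then fix each of the remaining 6 coordinates at one of its two extreme values (2^6 = 64 ways): 1716·64 = 109824.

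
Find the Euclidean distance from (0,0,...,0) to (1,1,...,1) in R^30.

||(1,1,...,1)|| = √(30)·1 ≈ 5.47723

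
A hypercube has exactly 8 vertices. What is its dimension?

2^n = 8 ⇒ n = log_2(8) = 3.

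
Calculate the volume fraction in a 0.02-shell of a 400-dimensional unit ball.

V(inner)/V(outer) = ((1-0.02)/1)^400 ≈ 0.0003093, so the shell fraction is 0.999691.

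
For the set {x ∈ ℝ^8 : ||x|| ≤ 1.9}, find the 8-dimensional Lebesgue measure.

Volume = π^{8/2}·(1.9)^8/Γ(5) ≈ 689.314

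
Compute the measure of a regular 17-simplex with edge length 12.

V_17 = √(18) · 12^17 / (17! · 2^(17/2)) ≈ 73.0961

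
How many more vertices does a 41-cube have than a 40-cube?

The 41-cube has 2^41 = 2199023255552 vertices. The 40-cube has 2^40 = 1099511627776 vertices. Difference: 2199023255552 - 1099511627776 = 1099511627776.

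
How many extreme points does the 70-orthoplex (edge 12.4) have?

An n-cross-polytope has 2n vertices; here n = 70, giving 140.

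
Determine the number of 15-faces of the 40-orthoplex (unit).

An n-cross-polytope has 2^(k+1)·C(n,k+1) k-faces. Here 2^16·C(40,16) = 65536·62852101650 = 4119075333734400.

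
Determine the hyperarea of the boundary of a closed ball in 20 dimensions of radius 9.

The surface area of an n-ball is 2π^(n/2) r^(n-1) / Γ(n/2). For n=20, r=9: 16677181699666569·π^10/2240 ≈ 6.97226e+17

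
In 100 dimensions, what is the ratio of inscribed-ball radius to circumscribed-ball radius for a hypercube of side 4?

r_in = 4/2 (half the side); r_out = 4√100/2 (half the diagonal). Ratio = 1/√100 ≈ 0.1.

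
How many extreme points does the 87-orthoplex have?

Number of vertices = 2n = 174.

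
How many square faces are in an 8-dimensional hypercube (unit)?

An n-cube has C(n,k)·2^(n-k) k-faces. Here C(8,2)·2^6 = 28·64 = 1792.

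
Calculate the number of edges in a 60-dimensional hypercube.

An n-cube has n·2^(n-1) edges. With n = 60: 60·576460752303423488 = 34587645138205409280.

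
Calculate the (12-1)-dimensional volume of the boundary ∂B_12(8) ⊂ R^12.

The surface area of an n-ball is 2π^(n/2) r^(n-1) / Γ(n/2). For n=12, r=8: 2147483648·π^6/15 ≈ 1.37638e+11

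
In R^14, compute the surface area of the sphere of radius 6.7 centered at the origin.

S = n·V_n(r)/r = 14·V_14(6.7)/6.7 (volume-to-surface relation), giving 4.59959e+11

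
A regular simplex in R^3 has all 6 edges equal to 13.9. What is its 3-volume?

Volume = (√2/12) · 13.9³ = 316.503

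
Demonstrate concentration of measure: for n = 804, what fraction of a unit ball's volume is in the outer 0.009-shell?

1 - (1-0.009)^804 ≈ 0.999303 ≈ 99.93%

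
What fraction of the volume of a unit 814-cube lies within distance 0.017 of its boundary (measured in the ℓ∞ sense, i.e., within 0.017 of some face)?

The inner cube has side 1-2·0.017 = 0.966 and volume (0.966)^814 ≈ 5.907e-13, so the shell holds 1 - 5.907e-13 of the volume.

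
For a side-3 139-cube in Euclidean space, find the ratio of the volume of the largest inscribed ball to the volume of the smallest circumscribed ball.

V_in / V_out = (r_in/r_out)^139 = (1/√139)^139 = 139^(-139/2) ≈ 1.1494e-149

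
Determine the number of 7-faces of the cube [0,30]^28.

f_7(28-cube) = (28 choose 7) · 2^21 = 2483111854080.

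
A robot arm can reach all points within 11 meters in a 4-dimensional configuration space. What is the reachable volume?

V = 14641·π^2/2 ≈ 72250.4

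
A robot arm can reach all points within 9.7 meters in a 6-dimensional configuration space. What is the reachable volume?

Volume = π^{6/2}·(9.7)^6/Γ(4) ≈ 4.30456e+06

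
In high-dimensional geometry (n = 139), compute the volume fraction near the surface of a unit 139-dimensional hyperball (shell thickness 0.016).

1 - (1-0.016)^139 ≈ 0.893753 ≈ 89.38%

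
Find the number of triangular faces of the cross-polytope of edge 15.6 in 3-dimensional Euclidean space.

Number of 2-faces = 2^(2+1) · C(3,2+1) = 8 · 1 = 8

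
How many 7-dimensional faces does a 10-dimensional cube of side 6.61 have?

Number of 7-faces = C(10,7) · 2^(10-7) = 120 · 8 = 960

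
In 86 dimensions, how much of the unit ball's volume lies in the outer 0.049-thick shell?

V(inner)/V(outer) = ((1-0.049)/1)^86 ≈ 0.01329, so the shell fraction is 0.98671.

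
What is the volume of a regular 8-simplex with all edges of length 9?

For a regular n-simplex with edge a, V = (a^n / n!)·√((n+1)/2^n). With a=9, n=8: V ≈ 200.18.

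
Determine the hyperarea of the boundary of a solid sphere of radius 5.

S = n·V_n(r)/r = 3·V_3(5)/5 (volume-to-surface relation), giving 4πr² = 4π·(5)² ≈ 314.159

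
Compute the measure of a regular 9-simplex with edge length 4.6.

For a regular n-simplex with edge a, V = (a^n / n!)·√((n+1)/2^n). With a=4.6, n=9: V ≈ 0.355159.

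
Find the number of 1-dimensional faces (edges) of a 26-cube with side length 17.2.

The 26-cube has n·2^(n-1) = 26·2^25 = 26·33554432 = 872415232 edges.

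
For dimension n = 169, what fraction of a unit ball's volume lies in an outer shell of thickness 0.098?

1 - (1-0.098)^169 ≈ 0.9999999731 ≈ 99.999997%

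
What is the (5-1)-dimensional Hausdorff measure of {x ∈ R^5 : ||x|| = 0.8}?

|∂B_5(0.8)| ≈ 10.7802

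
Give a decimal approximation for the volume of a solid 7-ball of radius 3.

Volume = π^{7/2}·(3)^7/Γ(9/2) = 11664·π^3/35 ≈ 10333.1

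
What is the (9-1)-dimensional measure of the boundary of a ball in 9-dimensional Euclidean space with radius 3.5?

|∂B_9(3.5)| = 823543·π^4/120 ≈ 668505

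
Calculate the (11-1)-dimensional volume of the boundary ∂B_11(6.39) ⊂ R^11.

S_11(6.39) = 2·π^(11/2)·(6.39)^10 / Γ(11/2) ≈ 2.35237e+09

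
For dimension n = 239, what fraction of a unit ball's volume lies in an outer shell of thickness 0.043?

1 - (1-0.043)^239 ≈ 0.999973 ≈ 99.997259%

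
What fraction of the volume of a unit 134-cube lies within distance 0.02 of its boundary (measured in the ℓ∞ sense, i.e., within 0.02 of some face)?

1 - (1 - 2·0.02)^134 = 1 - 0.96^134 ≈ 0.995789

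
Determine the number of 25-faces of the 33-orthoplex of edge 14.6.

An n-cross-polytope has 2^(k+1)·C(n,k+1) k-faces. Here 2^26·C(33,26) = 67108864·4272048 = 286692288233472.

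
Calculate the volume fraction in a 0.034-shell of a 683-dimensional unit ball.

V(inner)/V(outer) = ((1-0.034)/1)^683 ≈ 5.488e-11, so the shell fraction is 1 - 5.488e-11.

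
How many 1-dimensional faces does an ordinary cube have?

An n-cube has C(n,k)·2^(n-k) k-faces. Here C(3,1)·2^2 = 3·4 = 12.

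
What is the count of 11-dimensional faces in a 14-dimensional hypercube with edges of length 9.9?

Number of 11-faces = C(14,11) · 2^(14-11) = 364 · 8 = 2912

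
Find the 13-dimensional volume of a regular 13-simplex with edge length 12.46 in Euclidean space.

Volume = 12.46^13 · √(14/2^13) / 13! ≈ 1158.31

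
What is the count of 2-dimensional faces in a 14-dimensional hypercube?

Choose 2 of 14 axes to span the face (C(14,2) = 91 ways), then fix each of the remaining 12 coordinates at one of its two extreme values (2^12 = 4096 ways): 91·4096 = 372736.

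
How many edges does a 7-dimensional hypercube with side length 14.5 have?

Each of the 2^7 = 128 vertices has degree 7; total edges = 7·2^7/2 = 448.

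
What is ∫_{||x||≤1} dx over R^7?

V_7(1) = π^(7/2) · (1)^7 / Γ(7/2 + 1) = 16·π^3/105 ≈ 4.72477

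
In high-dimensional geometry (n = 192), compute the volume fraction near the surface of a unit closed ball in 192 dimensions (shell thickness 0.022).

1 - (1-0.022)^192 ≈ 0.986034 ≈ 98.60%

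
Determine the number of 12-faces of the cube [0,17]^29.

An n-cube has C(n,k)·2^(n-k) k-faces. Here C(29,12)·2^17 = 51895935·131072 = 6802103992320.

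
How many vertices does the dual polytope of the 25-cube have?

The 25-dimensional cross-polytope has 2n = 2·25 = 50 vertices.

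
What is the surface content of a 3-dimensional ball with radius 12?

The surface area of an n-ball is 2π^(n/2) r^(n-1) / Γ(n/2). For n=3, r=12: 4πr² = 4π·(12)² ≈ 1809.56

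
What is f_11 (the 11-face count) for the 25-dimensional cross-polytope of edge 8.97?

An n-cross-polytope has 2^(k+1)·C(n,k+1) k-faces. Here 2^12·C(25,12) = 4096·5200300 = 21300428800.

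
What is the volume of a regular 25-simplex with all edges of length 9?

V_25 = √(26) · 9^25 / (25! · 2^(25/2)) ≈ 4.07407e-05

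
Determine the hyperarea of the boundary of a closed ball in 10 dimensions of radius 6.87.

|∂B_10(6.87)| ≈ 8.69318e+08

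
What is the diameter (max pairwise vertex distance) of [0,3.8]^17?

||(3.8,3.8,...,3.8)|| = √(17)·3.8 ≈ 15.6678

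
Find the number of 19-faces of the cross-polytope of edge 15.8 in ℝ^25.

f_19(25-orthoplex) = 2^20 · (25 choose 20) = 55710842880.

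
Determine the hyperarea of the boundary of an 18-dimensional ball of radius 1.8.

S = n·V_n(r)/r = 18·V_18(1.8)/1.8 (volume-to-surface relation), giving 32321.5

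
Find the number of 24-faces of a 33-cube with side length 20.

Choose 24 of 33 axes to span the face (C(33,24) = 38567100 ways), then fix each of the remaining 9 coordinates at one of its two extreme values (2^9 = 512 ways): 38567100·512 = 19746355200.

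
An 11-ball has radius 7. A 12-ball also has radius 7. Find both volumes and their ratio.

V_11(7) ≈ 3.72549e+09. V_12(7) ≈ 1.84818e+10. Ratio V_11/V_12 ≈ 0.2016.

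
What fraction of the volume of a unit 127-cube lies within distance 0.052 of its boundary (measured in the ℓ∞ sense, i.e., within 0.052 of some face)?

1 - (1 - 2·0.052)^127 = 1 - 0.896^127 ≈ 0.9999991228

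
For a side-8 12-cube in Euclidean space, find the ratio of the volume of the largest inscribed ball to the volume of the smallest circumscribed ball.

The radii are 8/2 and 8√12/2, so the volume ratio is (1/√12)^12 = 12^{-12/2} ≈ 3.34898e-07.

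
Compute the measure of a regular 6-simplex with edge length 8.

Volume = 8^6 · √(7/2^6) / 6! ≈ 120.411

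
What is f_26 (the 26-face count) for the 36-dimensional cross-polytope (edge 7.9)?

f_26(36-orthoplex) = 2^27 · (36 choose 27) = 12635697148067840.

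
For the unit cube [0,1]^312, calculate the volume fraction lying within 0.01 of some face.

1 - (1 - 2·0.01)^312 = 1 - 0.98^312 ≈ 0.99817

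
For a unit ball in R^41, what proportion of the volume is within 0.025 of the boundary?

Shell fraction = 1 - (1-0.025)^41 ≈ 0.645848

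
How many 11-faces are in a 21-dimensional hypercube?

An n-cube has C(n,k)·2^(n-k) k-faces. Here C(21,11)·2^10 = 352716·1024 = 361181184.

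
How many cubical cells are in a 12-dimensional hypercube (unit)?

An n-cube has C(n,k)·2^(n-k) k-faces. Here C(12,3)·2^9 = 220·512 = 112640.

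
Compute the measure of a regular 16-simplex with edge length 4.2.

For a regular n-simplex with edge a, V = (a^n / n!)·√((n+1)/2^n). With a=4.2, n=16: V ≈ 7.21695e-06.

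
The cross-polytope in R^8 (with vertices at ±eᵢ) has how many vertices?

The vertices are ±e_1, ..., ±e_8, so there are 2·8 = 16.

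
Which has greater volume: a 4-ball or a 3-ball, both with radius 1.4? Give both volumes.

V_4(1.4) ≈ 18.9575. V_3(1.4) ≈ 11.494. The 4-ball is larger.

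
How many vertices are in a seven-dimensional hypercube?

f_0(7-cube) = (7 choose 0) · 2^7 = 128.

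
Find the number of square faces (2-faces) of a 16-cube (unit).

Choose 2 of 16 axes to span the face (C(16,2) = 120 ways), then fix each of the remaining 14 coordinates at one of its two extreme values (2^14 = 16384 ways): 120·16384 = 1966080.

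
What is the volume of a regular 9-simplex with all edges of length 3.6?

V = (3.6^9 / 9!) · √((9+1) / 2^9) ≈ 0.0391133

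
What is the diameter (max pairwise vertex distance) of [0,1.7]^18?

d = √(1.7² + 1.7² + ... + 1.7²) [18 terms] = √(18·1.7²) = 1.7√18 ≈ 7.21249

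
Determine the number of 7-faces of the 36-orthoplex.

f_7(36-orthoplex) = 2^8 · (36 choose 8) = 7746647040.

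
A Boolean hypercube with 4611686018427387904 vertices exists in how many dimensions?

The n-cube has 2^n vertices, and 4611686018427387904 = 2^62, so n = 62.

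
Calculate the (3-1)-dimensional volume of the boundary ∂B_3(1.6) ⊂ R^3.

S_3(1.6) = 2·π^(3/2)·(1.6)^2 / Γ(3/2) = 4πr² = 4π·(1.6)² ≈ 32.1699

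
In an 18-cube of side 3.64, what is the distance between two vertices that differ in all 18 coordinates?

Diagonal = √18 · 3.64 ≈ 15.4432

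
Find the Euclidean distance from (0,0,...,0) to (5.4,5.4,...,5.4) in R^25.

Diagonal = √25 · 5.4 = 27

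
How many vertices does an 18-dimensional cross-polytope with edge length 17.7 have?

The 18-dimensional cross-polytope has 2n = 2·18 = 36 vertices.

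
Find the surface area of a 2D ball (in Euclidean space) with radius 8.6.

S_2(8.6) = 2·π^(2/2)·(8.6)^1 / Γ(2/2) = 2πr = 2π·8.6 ≈ 54.0354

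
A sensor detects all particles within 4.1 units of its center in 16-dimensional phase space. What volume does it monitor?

V_16(4.1) = π^(16/2) · (4.1)^16 / Γ(16/2 + 1) ≈ 1.50045e+09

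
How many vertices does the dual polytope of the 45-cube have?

The vertices are ±e_1, ..., ±e_45, so there are 2·45 = 90.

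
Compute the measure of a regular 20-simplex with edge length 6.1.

For a regular n-simplex with edge a, V = (a^n / n!)·√((n+1)/2^n). With a=6.1, n=20: V ≈ 9.36013e-06.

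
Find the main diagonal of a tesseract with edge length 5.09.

d = √(5.09² + 5.09² + ... + 5.09²) [4 terms] = √(4·5.09²) = 5.09√4 = 10.18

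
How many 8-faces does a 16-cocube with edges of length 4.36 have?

Number of 8-faces = 2^(8+1) · C(16,8+1) = 512 · 11440 = 5857280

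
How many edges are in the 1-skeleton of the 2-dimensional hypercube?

An n-cube has n·2^(n-1) edges. With n = 2: 2·2 = 4.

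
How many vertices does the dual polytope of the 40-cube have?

The 40-dimensional cross-polytope has 2n = 2·40 = 80 vertices.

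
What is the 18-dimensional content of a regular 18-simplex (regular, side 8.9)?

Volume = 8.9^18 · √(19/2^18) / 18! ≈ 0.163225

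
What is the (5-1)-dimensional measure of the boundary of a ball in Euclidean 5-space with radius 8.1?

S = n·V_n(r)/r = 5·V_5(8.1)/8.1 (volume-to-surface relation), giving 113294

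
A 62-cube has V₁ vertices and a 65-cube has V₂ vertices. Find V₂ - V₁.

V₁ = 2^62 = 4611686018427387904. V₂ = 2^65 = 36893488147419103232. V₂ - V₁ = 32281802128991715328.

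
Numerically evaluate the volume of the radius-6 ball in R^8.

V = 69984·π^4 ≈ 6.81708e+06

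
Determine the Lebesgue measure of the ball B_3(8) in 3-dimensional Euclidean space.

V = 2048·π/3 ≈ 2144.66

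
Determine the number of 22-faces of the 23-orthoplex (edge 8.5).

Each 22-face is the convex hull of 23 vertices, one chosen as ±e_i from each of 23 distinct axes: 2^23·C(23,23) = 8388608.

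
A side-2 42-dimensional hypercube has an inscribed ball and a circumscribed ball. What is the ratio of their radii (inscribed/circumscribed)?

For an n-cube of any side s, the inradius is s/2 and the circumradius is s√n/2, so the ratio is 1/√42 ≈ 0.154303.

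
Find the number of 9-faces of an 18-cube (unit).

Choose 9 of 18 axes to span the face (C(18,9) = 48620 ways), then fix each of the remaining 9 coordinates at one of its two extreme values (2^9 = 512 ways): 48620·512 = 24893440.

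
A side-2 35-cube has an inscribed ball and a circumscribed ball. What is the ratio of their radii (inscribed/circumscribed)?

For an n-cube of any side s, the inradius is s/2 and the circumradius is s√n/2, so the ratio is 1/√35 ≈ 0.169031.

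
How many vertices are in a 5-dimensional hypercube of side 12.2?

An n-cube has C(n,k)·2^(n-k) k-faces. Here C(5,0)·2^5 = 1·32 = 32.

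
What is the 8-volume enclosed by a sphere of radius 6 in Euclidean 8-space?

The n-ball volume is π^(n/2)·r^n/Γ(n/2+1). With n=8, r=6: V = 69984·π^4 ≈ 6.81708e+06.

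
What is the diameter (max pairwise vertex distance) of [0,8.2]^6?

d = √(8.2² + 8.2² + ... + 8.2²) [6 terms] = √(6·8.2²) = 8.2√6 ≈ 20.0858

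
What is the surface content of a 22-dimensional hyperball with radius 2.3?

The surface area of an n-ball is 2π^(n/2) r^(n-1) / Γ(n/2). For n=22, r=2.3: 6.4003e+06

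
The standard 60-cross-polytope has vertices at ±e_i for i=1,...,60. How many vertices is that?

The 60-dimensional cross-polytope has 2n = 2·60 = 120 vertices.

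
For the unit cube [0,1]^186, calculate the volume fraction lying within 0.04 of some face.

Shell fraction = 1 - (1-0.08)^186 ≈ 0.9999998161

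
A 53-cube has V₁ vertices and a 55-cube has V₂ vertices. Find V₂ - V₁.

V₁ = 2^53 = 9007199254740992. V₂ = 2^55 = 36028797018963968. V₂ - V₁ = 27021597764222976.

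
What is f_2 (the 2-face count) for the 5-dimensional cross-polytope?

An n-cross-polytope has 2^(k+1)·C(n,k+1) k-faces. Here 2^3·C(5,3) = 8·10 = 80.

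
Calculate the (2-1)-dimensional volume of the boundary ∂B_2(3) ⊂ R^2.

|∂B_2(3)| = 2πr = 2π·3 ≈ 18.8496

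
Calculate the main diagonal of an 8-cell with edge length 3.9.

The space diagonal of an n-cube of side s is s√n. Here 3.9·√4 = 7.8.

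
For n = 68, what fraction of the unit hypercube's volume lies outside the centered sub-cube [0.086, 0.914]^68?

1 - (1 - 2·0.086)^68 = 1 - 0.828^68 ≈ 0.9999973328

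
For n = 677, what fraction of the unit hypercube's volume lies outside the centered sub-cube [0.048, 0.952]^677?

Shell fraction = 1 - (1-0.096)^677 ≈ 1 - 2.118e-30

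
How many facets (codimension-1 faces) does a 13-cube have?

f_12(13-cube) = (13 choose 12) · 2^1 = 26.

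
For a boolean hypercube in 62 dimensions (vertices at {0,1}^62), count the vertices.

Each vertex is a binary string of length 62, so there are 2^62 = 4611686018427387904.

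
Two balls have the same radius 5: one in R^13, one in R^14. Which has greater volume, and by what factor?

V_13(5) ≈ 1.11161e+09, V_14(5) ≈ 3.65762e+09. The 14-ball is larger by a factor of 3.29.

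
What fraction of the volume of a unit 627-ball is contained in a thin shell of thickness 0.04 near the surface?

1 - (1-0.04)^627 ≈ 1 - 7.657e-12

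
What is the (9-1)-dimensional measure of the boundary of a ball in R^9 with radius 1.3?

S = n·V_n(r)/r = 9·V_9(1.3)/1.3 (volume-to-surface relation), giving 242.163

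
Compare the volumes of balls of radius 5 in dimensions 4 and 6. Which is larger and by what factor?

V_4(5) ≈ 3084.25, V_6(5) ≈ 80745.5. The 6-ball is larger by a factor of 26.18.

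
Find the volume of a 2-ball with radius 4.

The n-ball volume is π^(n/2)·r^n/Γ(n/2+1). With n=2, r=4: V = 16·π ≈ 50.2655.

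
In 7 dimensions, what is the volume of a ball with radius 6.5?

V_7(6.5) = π^(7/2) · (6.5)^7 / Γ(7/2 + 1) = 62748517·π^3/840 ≈ 2.31619e+06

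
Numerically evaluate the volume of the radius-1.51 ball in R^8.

Volume = π^{8/2}·(1.51)^8/Γ(5) ≈ 109.699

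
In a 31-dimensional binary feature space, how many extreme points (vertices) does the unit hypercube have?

Number of vertices = 2^31 = 2147483648.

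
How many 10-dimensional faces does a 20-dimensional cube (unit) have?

f_10(20-cube) = (20 choose 10) · 2^10 = 189190144.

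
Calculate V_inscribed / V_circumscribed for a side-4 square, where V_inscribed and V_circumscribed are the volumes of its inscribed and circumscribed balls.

The radii are 4/2 and 4√2/2, so the volume ratio is (1/√2)^2 = 2^{-2/2} ≈ 0.5.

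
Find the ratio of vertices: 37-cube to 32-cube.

The 37-cube has 2^37 = 137438953472 vertices. The 32-cube has 2^32 = 4294967296 vertices. Ratio: 137438953472/4294967296 = 32.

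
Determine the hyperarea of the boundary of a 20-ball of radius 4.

|∂B_20(4)| = 4294967296·π^10/2835 ≈ 1.41875e+11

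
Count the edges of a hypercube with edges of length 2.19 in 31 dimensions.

Each of the 2^31 = 2147483648 vertices has degree 31; total edges = 31·2^31/2 = 33285996544.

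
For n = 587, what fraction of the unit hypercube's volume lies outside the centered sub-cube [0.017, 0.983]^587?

Shell fraction = 1 - (1-0.034)^587 ≈ 0.9999999985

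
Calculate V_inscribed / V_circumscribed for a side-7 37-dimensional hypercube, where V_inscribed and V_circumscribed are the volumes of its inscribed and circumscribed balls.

Volume scales as r^n, and r_in/r_out = 1/√37, giving (1/√37)^37 ≈ 9.73348e-30.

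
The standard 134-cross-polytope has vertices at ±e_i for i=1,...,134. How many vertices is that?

An n-cross-polytope has 2n vertices; here n = 134, giving 268.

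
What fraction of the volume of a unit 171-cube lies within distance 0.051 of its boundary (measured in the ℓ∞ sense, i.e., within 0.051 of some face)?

Shell fraction = 1 - (1-0.102)^171 ≈ 0.9999999898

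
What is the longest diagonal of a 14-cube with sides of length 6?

||(6,6,...,6)|| = √(14)·6 ≈ 22.4499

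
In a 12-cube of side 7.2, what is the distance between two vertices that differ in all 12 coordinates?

||(7.2,7.2,...,7.2)|| = √(12)·7.2 ≈ 24.9415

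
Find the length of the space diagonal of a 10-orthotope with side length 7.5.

The space diagonal of an n-cube of side s is s√n. Here 7.5·√10 ≈ 23.7171.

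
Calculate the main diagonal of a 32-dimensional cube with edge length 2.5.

d = √(2.5² + 2.5² + ... + 2.5²) [32 terms] = √(32·2.5²) = 2.5√32 ≈ 14.1421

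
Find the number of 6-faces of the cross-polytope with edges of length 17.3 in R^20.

f_6(20-orthoplex) = 2^7 · (20 choose 7) = 9922560.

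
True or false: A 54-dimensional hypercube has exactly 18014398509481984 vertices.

True. The 54-cube has 2^54 = 18014398509481984 vertices.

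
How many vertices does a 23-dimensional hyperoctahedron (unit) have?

f_0(23-orthoplex) = 2^1 · (23 choose 1) = 46.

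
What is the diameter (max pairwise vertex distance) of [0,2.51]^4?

Diagonal = √4 · 2.51 = 5.02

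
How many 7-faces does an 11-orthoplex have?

Number of 7-faces = 2^(7+1) · C(11,7+1) = 256 · 165 = 42240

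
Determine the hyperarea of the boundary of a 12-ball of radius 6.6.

S = n·V_n(r)/r = 12·V_12(6.6)/6.6 (volume-to-surface relation), giving 1.65856e+10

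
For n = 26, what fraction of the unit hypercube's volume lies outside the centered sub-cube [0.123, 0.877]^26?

The inner cube has side 1-2·0.123 = 0.754 and volume (0.754)^26 ≈ 0.0006481, so the shell holds 0.999352 of the volume.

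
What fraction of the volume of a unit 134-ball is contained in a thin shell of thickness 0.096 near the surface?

V(inner)/V(outer) = ((1-0.096)/1)^134 ≈ 1.338e-06, so the shell fraction is 0.9999986617.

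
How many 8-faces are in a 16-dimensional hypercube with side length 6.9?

f_8(16-cube) = (16 choose 8) · 2^8 = 3294720.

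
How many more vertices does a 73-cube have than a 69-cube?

The 73-cube has 2^73 = 9444732965739290427392 vertices. The 69-cube has 2^69 = 590295810358705651712 vertices. Difference: 9444732965739290427392 - 590295810358705651712 = 8854437155380584775680.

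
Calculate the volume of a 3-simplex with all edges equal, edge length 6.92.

Volume = (√2/12) · 6.92³ = 39.0528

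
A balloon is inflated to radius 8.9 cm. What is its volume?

V_3(8.9) = π^(3/2) · (8.9)^3 / Γ(3/2 + 1) ≈ 2952.97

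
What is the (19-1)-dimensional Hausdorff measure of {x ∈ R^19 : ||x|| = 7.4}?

S = n·V_n(r)/r = 19·V_19(7.4)/7.4 (volume-to-surface relation), giving 3.92204e+15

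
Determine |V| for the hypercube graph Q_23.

Number of vertices = 2^23 = 8388608.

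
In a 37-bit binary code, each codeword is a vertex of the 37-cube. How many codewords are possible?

Number of vertices = 2^37 = 137438953472.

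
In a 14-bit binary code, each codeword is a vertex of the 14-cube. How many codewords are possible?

An n-cube has 2^n vertices; for n = 14 that is 2^14 = 16384.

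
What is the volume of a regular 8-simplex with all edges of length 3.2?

V = (3.2^8 / 8!) · √((8+1) / 2^8) ≈ 0.0511306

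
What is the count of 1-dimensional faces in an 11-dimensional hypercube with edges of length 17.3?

Choose 1 of 11 axes to span the face (C(11,1) = 11 ways), then fix each of the remaining 10 coordinates at one of its two extreme values (2^10 = 1024 ways): 11·1024 = 11264.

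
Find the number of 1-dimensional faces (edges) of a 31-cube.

The 31-cube has n·2^(n-1) = 31·2^30 = 31·1073741824 = 33285996544 edges.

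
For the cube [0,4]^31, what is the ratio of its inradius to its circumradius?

r_in = 4/2 (half the side); r_out = 4√31/2 (half the diagonal). Ratio = 1/√31 ≈ 0.179605.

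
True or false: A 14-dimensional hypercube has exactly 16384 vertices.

True. The 14-cube has 2^14 = 16384 vertices.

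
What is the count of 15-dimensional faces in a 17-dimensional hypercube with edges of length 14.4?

Number of 15-faces = C(17,15) · 2^(17-15) = 136 · 4 = 544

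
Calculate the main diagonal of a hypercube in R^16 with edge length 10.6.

Diagonal = √16 · 10.6 = 42.4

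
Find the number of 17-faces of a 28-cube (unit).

f_17(28-cube) = (28 choose 17) · 2^11 = 43979120640.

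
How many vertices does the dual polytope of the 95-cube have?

The vertices are ±e_1, ..., ±e_95, so there are 2·95 = 190.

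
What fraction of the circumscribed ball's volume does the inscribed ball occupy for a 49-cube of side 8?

V_in/V_out = n^(-n/2) = 49^(-49/2) ≈ 3.89221e-42.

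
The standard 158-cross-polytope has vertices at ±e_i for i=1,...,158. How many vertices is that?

Number of vertices = 2n = 316.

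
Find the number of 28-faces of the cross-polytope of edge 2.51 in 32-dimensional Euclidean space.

Number of 28-faces = 2^(28+1) · C(32,28+1) = 536870912 · 4960 = 2662879723520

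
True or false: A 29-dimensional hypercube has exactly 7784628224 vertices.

False. The 29-cube has 2^29 = 536870912 vertices.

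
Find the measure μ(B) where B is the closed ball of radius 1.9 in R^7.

Volume = π^{7/2}·(1.9)^7/Γ(9/2) ≈ 422.333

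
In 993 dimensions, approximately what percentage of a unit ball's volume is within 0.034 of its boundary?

1 - (1-0.034)^993 ≈ 1 - 1.209e-15 ≈ (100 - 1.22e-13)%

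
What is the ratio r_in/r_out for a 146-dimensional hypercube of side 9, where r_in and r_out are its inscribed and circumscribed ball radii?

Ratio = (s/2)/(s√146/2) = 146^(-1/2) ≈ 0.0827606.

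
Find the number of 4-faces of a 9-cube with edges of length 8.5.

An n-cube has C(n,k)·2^(n-k) k-faces. Here C(9,4)·2^5 = 126·32 = 4032.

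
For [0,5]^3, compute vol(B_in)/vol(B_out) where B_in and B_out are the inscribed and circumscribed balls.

Volume scales as r^n, and r_in/r_out = 1/√3, giving (1/√3)^3 ≈ 0.19245.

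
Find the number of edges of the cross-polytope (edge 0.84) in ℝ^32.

An n-cross-polytope has 2^(k+1)·C(n,k+1) k-faces. Here 2^2·C(32,2) = 4·496 = 1984.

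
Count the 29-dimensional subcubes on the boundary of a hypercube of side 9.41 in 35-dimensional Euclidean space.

Choose 29 of 35 axes to span the face (C(35,29) = 1623160 ways), then fix each of the remaining 6 coordinates at one of its two extreme values (2^6 = 64 ways): 1623160·64 = 103882240.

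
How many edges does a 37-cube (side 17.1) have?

An n-cube has n·2^(n-1) edges. With n = 37: 37·68719476736 = 2542620639232.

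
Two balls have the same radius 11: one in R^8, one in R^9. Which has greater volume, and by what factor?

V_8(11) ≈ 8.70021e+08, V_9(11) ≈ 7.77771e+09. The 9-ball is larger by a factor of 8.94.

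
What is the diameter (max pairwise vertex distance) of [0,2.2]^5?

The space diagonal of an n-cube of side s is s√n. Here 2.2·√5 ≈ 4.91935.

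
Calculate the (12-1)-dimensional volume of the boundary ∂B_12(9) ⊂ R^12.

The surface area of an n-ball is 2π^(n/2) r^(n-1) / Γ(n/2). For n=12, r=9: 10460353203·π^6/20 ≈ 5.02824e+11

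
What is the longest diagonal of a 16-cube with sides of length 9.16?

||(9.16,9.16,...,9.16)|| = √(16)·9.16 = 36.64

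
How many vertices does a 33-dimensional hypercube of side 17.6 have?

Number of vertices = 2^33 = 8589934592.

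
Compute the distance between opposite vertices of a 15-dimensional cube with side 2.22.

d = √(2.22² + 2.22² + ... + 2.22²) [15 terms] = √(15·2.22²) = 2.22√15 ≈ 8.59802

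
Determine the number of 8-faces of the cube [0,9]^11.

Choose 8 of 11 axes to span the face (C(11,8) = 165 ways), then fix each of the remaining 3 coordinates at one of its two extreme values (2^3 = 8 ways): 165·8 = 1320.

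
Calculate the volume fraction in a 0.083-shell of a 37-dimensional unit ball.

1 - (1-0.083)^37 ≈ 0.95948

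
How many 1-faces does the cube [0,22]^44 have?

Number of 1-faces = C(44,1)·2^(44-1) = 44·8796093022208 = 387028092977152.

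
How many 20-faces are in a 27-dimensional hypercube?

An n-cube has C(n,k)·2^(n-k) k-faces. Here C(27,20)·2^7 = 888030·128 = 113667840.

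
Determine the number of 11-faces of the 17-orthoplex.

Number of 11-faces = 2^(11+1) · C(17,11+1) = 4096 · 6188 = 25346048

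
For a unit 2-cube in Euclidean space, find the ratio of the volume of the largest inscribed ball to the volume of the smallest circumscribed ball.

V_in / V_out = (r_in/r_out)^2 = (1/√2)^2 = 2^(-2/2) ≈ 0.5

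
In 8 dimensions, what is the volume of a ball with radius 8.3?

V_8(8.3) = π^(8/2) · (8.3)^8 / Γ(8/2 + 1) ≈ 9.14141e+07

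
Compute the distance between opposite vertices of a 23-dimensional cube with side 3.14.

||(3.14,3.14,...,3.14)|| = √(23)·3.14 ≈ 15.0589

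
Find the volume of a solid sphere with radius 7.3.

The n-ball volume is π^(n/2)·r^n/Γ(n/2+1). With n=3, r=7.3: V ≈ 1629.51.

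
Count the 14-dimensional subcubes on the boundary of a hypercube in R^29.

f_14(29-cube) = (29 choose 14) · 2^15 = 2541445447680.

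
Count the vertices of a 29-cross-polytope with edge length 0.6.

An n-cross-polytope has 2n vertices; here n = 29, giving 58.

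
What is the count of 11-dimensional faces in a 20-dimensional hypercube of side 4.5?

f_11(20-cube) = (20 choose 11) · 2^9 = 85995520.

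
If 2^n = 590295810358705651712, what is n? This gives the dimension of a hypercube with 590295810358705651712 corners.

Since 2^n = 590295810358705651712, we have n = 69.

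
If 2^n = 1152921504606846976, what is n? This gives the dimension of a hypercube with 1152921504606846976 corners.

n = log_2(1152921504606846976) = 60.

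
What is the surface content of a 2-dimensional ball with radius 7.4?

|∂B_2(7.4)| = 2πr = 2π·7.4 ≈ 46.4956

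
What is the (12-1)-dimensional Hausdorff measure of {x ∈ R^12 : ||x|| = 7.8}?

S_12(7.8) = 2·π^(12/2)·(7.8)^11 / Γ(12/2) ≈ 1.04181e+11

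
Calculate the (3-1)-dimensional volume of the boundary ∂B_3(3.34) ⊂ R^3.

S_3(3.34) = 2·π^(3/2)·(3.34)^2 / Γ(3/2) = 4πr² = 4π·(3.34)² ≈ 140.185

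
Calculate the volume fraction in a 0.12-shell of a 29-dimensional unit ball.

1 - (1-0.12)^29 ≈ 0.975453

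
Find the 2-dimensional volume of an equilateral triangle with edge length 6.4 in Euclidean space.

Area = (√3/4) · 6.4² = 17.7362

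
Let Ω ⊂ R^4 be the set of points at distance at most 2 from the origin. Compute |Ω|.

V = 8·π^2 ≈ 78.9568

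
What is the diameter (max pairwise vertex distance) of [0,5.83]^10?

Diagonal = √10 · 5.83 ≈ 18.4361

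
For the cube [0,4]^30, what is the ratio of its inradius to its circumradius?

r_in = 4/2 (half the side); r_out = 4√30/2 (half the diagonal). Ratio = 1/√30 ≈ 0.182574.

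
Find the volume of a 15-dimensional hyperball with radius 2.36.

The n-ball volume is π^(n/2)·r^n/Γ(n/2+1). With n=15, r=2.36: V ≈ 149661.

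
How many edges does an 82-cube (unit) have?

An n-cube has n·2^(n-1) edges. With n = 82: 82·2417851639229258349412352 = 198263834416799184651812864.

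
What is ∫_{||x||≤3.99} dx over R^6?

Volume = π^{6/2}·(3.99)^6/Γ(4) ≈ 20851.4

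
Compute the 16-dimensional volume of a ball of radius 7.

The n-ball volume is π^(n/2)·r^n/Γ(n/2+1). With n=16, r=7: V = 4747561509943·π^8/5760 ≈ 7.82073e+12.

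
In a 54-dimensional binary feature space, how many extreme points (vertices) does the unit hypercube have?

Number of vertices = 2^54 = 18014398509481984.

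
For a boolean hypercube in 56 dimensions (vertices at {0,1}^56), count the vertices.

Each vertex is a binary string of length 56, so there are 2^56 = 72057594037927936.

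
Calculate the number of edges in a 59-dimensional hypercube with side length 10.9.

The 59-cube has n·2^(n-1) = 59·2^58 = 59·288230376151711744 = 17005592192950992896 edges.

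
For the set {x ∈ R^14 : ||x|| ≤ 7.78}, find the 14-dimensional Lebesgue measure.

Volume = π^{14/2}·(7.78)^14/Γ(8) ≈ 1.78375e+12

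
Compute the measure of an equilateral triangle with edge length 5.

Area = (√3/4) · 5² = 10.8253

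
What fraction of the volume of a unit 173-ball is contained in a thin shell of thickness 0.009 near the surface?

1 - (1-0.009)^173 ≈ 0.790713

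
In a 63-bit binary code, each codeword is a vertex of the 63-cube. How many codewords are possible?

Each vertex is a binary string of length 63, so there are 2^63 = 9223372036854775808.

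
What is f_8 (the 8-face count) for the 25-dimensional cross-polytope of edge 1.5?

An n-cross-polytope has 2^(k+1)·C(n,k+1) k-faces. Here 2^9·C(25,9) = 512·2042975 = 1046003200.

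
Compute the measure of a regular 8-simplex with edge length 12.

V = (12^8 / 8!) · √((8+1) / 2^8) ≈ 1999.54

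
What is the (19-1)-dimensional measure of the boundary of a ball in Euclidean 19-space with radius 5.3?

The surface area of an n-ball is 2π^(n/2) r^(n-1) / Γ(n/2). For n=19, r=5.3: 9.64509e+12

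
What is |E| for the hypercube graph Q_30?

Number of 1-faces = C(30,1)·2^(30-1) = 30·536870912 = 16106127360.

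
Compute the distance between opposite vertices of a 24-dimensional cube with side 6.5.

||(6.5,6.5,...,6.5)|| = √(24)·6.5 ≈ 31.8434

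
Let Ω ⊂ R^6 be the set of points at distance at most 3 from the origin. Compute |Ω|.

V_6(3) = π^(6/2) · (3)^6 / Γ(6/2 + 1) = 243·π^3/2 ≈ 3767.26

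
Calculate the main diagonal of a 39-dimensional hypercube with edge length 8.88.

||(8.88,8.88,...,8.88)|| = √(39)·8.88 ≈ 55.4556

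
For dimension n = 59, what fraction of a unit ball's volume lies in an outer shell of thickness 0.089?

1 - (1-0.089)^59 ≈ 0.995911 ≈ 99.59%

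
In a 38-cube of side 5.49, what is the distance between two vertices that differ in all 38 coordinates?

||(5.49,5.49,...,5.49)|| = √(38)·5.49 ≈ 33.8426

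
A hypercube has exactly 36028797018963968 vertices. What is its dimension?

The n-cube has 2^n vertices, and 36028797018963968 = 2^55, so n = 55.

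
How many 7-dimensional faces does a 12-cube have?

f_7(12-cube) = (12 choose 7) · 2^5 = 25344.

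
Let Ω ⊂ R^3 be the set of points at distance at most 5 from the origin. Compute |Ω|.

V_3(5) = π^(3/2) · (5)^3 / Γ(3/2 + 1) = 500·π/3 ≈ 523.599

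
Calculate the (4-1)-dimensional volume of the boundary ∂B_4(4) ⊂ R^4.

S = n·V_n(r)/r = 4·V_4(4)/4 (volume-to-surface relation), giving 128·π^2 ≈ 1263.31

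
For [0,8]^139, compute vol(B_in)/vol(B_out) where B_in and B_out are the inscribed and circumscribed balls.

The radii are 8/2 and 8√139/2, so the volume ratio is (1/√139)^139 = 139^{-139/2} ≈ 1.1494e-149.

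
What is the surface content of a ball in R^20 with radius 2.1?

|∂B_20(2.1)| ≈ 683805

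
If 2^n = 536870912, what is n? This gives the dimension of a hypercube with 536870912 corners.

The n-cube has 2^n vertices, and 536870912 = 2^29, so n = 29.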